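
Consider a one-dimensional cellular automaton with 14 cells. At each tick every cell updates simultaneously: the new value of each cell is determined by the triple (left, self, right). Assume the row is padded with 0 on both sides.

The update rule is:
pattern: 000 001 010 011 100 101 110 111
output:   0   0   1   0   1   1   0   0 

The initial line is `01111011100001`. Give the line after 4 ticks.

00000001100111

00000100010001
00000110011001
00000001000101
00000001100111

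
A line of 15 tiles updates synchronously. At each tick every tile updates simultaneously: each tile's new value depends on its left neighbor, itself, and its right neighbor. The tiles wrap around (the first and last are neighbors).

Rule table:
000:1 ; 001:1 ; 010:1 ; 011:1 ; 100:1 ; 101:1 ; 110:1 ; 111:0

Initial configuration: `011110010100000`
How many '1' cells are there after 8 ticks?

4

110011111111111
011110000000000
110011111111111  (repeats tick 1; period 2)
tick 8: 011110000000000
count of 1: 4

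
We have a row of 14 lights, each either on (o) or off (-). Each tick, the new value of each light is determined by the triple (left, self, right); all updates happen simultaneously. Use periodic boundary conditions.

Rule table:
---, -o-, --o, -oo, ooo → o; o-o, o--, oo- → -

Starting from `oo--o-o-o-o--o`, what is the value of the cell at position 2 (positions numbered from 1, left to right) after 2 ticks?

-

o--oo-o-o-o-oo
--oo--o-o-o-oo
position 2 holds -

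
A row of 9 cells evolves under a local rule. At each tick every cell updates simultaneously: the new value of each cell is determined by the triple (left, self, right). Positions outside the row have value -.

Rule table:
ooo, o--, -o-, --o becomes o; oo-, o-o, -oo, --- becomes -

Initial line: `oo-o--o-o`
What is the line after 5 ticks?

oooo-o-oo

---oooo-o
--o-oo--o
-oo---ooo
o--o-o-o-
oooo-o-oo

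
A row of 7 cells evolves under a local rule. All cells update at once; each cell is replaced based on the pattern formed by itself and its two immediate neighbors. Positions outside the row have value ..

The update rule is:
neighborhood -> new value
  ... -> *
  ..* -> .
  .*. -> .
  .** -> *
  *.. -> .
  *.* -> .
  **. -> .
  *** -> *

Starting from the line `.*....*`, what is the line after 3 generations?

...**..
**.*..*
*......

*......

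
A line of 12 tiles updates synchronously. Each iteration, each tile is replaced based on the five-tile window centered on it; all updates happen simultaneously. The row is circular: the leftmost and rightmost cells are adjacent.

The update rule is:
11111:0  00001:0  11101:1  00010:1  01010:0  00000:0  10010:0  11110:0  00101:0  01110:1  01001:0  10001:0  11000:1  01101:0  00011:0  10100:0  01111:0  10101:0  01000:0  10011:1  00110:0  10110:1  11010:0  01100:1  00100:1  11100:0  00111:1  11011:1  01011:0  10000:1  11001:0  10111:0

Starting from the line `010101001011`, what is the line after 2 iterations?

000000000010
100000000110

100000000110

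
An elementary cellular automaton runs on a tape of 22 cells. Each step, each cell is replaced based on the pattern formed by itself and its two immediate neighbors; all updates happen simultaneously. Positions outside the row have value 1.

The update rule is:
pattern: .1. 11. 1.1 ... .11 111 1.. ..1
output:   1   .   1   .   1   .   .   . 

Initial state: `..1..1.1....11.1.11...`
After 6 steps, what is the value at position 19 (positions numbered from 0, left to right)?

..1..111....1.1111....
..1..1......111.......
..1..1......1.........
..1..1......1.........  (fixed point — unchanged through step 6)
position 19 holds .

.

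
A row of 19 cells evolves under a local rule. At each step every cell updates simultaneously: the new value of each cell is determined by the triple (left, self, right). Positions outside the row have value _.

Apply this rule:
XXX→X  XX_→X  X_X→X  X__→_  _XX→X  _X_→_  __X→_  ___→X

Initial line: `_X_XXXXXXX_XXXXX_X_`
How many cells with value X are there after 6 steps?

__XXXXXXXXXXXXXXX__
X_XXXXXXXXXXXXXXX_X
_XXXXXXXXXXXXXXXXX_
_XXXXXXXXXXXXXXXXX_  (fixed point — unchanged through step 6)
count of X: 17

17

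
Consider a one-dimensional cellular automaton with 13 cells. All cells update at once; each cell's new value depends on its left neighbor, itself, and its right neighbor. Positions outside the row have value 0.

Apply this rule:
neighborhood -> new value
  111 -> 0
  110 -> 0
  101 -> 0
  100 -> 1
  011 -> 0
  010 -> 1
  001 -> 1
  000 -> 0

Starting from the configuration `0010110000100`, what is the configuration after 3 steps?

1111000001011

0110001001110
1001011110001
1111000001011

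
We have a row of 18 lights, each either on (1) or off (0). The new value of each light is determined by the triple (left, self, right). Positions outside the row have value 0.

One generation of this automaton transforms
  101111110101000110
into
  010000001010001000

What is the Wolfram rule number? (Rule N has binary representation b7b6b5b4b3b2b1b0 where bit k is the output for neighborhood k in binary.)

position 3: 111 → 0  (bit 7 = 0)
position 7: 110 → 0  (bit 6 = 0)
position 1: 101 → 1  (bit 5 = 1)
position 12: 100 → 0  (bit 4 = 0)
position 2: 011 → 0  (bit 3 = 0)
position 0: 010 → 0  (bit 2 = 0)
position 14: 001 → 1  (bit 1 = 1)
position 13: 000 → 0  (bit 0 = 0)
bits b7..b0 = 00100010 = 34

34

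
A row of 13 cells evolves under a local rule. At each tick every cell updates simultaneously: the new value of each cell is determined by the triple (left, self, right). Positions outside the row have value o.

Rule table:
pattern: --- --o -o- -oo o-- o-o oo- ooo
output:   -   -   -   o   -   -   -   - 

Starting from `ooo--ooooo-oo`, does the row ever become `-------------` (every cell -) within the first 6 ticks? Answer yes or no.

-----o-----o-
-------------
all cells are - at tick 2

yes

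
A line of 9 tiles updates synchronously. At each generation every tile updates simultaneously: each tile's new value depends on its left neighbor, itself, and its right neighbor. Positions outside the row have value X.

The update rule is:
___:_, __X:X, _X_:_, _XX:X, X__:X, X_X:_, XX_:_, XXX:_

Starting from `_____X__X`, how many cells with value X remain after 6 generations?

4

generation 1: X___X_XXX
generation 2: _X_X__X__
generation 3: ____XX_XX
generation 4: X__XX__X_
generation 5: _XXX_XX__
generation 6: _X___X_XX
count of X: 4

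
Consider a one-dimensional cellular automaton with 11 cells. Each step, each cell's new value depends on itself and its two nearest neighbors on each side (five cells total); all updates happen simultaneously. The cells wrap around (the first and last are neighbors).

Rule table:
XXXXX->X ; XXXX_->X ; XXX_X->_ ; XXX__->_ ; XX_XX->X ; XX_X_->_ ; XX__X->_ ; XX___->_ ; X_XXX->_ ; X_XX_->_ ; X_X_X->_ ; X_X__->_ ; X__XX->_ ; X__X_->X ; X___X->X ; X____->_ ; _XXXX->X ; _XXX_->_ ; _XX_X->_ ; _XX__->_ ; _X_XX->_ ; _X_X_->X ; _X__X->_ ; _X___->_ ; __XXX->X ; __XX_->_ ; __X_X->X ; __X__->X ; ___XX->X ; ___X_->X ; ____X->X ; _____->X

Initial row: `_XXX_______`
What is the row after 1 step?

XX____XXXXX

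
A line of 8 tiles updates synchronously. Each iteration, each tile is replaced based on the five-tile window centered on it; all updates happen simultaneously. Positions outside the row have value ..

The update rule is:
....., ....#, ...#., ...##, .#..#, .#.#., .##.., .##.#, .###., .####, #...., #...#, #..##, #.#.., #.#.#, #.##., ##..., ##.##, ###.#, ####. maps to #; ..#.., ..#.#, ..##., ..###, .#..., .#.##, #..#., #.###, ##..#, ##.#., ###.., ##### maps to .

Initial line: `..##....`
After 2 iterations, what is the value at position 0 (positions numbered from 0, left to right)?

##.#####
.##.#.#.
position 0 holds .

.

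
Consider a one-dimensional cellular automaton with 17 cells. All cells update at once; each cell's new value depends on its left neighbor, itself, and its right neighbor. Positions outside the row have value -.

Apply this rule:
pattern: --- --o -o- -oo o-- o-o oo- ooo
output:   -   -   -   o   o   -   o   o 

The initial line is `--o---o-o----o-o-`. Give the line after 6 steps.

--------o-----o--

---o-----o------o
----o-----o------
-----o-----o-----
------o-----o----
-------o-----o---
--------o-----o--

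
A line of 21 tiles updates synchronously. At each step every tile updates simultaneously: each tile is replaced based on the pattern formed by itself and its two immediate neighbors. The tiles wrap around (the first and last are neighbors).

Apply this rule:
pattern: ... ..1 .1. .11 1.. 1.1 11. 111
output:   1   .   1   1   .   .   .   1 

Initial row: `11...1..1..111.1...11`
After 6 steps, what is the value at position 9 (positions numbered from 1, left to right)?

1

step 1: 1..1.1..1..11..1.1.11
step 2: ...1.1..1..1...1.1.11
step 3: .1.1.1..1..1.1.1.1.1.
step 4: .1.1.1..1..1.1.1.1.1.  (fixed point — unchanged through step 6)
position 9 holds 1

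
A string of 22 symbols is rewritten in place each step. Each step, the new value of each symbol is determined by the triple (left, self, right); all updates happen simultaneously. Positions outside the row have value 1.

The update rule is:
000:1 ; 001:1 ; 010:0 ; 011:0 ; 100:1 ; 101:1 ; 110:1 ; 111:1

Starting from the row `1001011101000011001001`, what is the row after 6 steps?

1111111101011101111011

step 1: 1110101110111101110110
step 2: 1111010111011110111011
step 3: 1111101011101111011101
step 4: 1111110101110111101110
step 5: 1111111010111011110111
step 6: 1111111101011101111011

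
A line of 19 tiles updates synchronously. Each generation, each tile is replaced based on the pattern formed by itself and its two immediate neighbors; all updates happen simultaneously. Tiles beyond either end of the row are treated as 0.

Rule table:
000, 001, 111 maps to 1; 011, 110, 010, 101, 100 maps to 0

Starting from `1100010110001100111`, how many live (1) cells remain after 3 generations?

0001100000110001010
1110001111000110000
0100110110011000111
count of 1: 10

10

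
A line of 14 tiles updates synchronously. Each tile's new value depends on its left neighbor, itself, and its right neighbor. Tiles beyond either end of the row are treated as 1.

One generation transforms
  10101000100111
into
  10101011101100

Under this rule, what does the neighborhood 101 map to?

At position 1 the neighborhood is 101; the next row has 0 there.

0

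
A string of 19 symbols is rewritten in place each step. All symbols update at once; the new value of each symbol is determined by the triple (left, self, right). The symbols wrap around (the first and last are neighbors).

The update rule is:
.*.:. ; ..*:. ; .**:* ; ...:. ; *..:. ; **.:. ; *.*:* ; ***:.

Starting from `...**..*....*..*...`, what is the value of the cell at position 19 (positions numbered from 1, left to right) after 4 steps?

.

...*...............
...................
...................  (fixed point — unchanged through step 4)
position 19 holds .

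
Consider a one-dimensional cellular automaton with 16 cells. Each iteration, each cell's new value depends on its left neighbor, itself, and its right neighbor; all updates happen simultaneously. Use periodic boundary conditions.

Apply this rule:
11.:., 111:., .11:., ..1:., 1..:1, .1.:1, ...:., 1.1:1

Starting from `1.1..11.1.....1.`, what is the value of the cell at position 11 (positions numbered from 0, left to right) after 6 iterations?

1111...111....11
....1.....1.....
....11....11....
......1.....1...
......11....11..
........1.....1.
position 11 holds .

.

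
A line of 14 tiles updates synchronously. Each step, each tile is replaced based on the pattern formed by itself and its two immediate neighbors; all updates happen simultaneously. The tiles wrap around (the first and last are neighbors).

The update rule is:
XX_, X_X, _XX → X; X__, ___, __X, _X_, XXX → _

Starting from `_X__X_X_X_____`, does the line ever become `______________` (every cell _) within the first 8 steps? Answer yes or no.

yes

_____X_X______
______X_______
______________
all cells are _ at step 3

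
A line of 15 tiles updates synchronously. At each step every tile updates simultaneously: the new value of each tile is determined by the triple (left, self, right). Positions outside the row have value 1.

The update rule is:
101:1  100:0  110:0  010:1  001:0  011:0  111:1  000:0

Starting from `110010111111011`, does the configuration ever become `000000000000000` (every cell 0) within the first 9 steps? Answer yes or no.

100011011110101
000000101101110
000000110010101
000000000011110
000000000001101
000000000000010
000000000000011
000000000000001
000000000000000
all cells are 0 at step 9

yes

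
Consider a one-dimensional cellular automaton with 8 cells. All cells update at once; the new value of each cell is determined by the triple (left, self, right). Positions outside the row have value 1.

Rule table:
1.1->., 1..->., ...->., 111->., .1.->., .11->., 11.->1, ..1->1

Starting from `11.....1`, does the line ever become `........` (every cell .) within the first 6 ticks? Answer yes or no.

tick 1: .1....1.
tick 2: .....1..
tick 3: ....1..1
tick 4: ...1..1.
tick 5: ..1..1..
tick 6: .1..1..1
tick 6 is .1..1..1, still not uniform .

no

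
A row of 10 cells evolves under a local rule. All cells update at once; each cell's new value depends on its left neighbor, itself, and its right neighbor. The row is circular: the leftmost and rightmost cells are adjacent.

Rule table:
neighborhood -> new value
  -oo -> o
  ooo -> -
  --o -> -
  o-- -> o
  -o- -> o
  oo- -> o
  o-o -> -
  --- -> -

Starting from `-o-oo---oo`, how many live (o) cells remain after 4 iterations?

6

-o-ooo--oo
-o-o-oo-oo
-o-o-oo-oo  (fixed point — unchanged through iteration 4)
count of o: 6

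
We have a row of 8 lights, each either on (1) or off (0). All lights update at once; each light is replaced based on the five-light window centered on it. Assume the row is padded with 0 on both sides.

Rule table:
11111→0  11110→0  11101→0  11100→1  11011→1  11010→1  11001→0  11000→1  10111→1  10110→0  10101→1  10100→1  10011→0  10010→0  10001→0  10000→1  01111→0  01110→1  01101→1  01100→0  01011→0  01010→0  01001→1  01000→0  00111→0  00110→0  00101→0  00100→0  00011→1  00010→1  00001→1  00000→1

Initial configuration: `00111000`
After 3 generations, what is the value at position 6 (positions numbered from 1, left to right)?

0

11011111
01110001
10111010
position 6 holds 0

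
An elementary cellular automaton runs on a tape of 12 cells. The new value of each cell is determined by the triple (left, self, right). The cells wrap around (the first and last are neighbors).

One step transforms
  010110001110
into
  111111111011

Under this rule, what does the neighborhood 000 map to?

1

At position 6 the neighborhood is 000; the next row has 1 there.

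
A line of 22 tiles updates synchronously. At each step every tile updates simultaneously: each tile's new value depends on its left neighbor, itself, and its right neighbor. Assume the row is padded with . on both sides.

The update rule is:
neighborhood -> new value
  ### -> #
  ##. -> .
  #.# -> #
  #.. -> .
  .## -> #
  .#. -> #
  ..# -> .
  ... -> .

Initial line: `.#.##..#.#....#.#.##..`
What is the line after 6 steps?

.###...###....#####...
.##....##.....####....
.#.....#......###.....
.#.....#......##......
.#.....#......#.......
.#.....#......#.......

.#.....#......#.......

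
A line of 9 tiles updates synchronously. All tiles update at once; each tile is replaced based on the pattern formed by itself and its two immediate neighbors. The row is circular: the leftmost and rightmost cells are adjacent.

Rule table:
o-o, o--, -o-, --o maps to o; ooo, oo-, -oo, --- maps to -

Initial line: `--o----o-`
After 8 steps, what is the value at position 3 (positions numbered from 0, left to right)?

o

-ooo--ooo
o---oo---
oo-o--o-o
--oooooo-
-o------o
ooo----oo
---o--o--
--oooooo-
position 3 holds o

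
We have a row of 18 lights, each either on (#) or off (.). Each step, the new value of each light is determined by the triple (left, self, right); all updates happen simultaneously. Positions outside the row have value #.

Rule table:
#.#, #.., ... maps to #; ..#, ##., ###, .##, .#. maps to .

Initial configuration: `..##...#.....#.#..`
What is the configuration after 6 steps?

.#..#.....#..#..#.

#...##..####..#.#.
.##...#.....#..#.#
#..##..####..#..#.
.#...#.....#..#..#
#.##..####..#..#..
.#..#.....#..#..#.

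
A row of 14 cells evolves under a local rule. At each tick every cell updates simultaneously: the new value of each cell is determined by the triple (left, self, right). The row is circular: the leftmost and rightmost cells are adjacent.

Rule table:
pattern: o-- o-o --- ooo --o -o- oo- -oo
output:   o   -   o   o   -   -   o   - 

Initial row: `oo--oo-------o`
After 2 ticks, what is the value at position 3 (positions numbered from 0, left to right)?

o

tick 1: ooo--ooooooo--
tick 2: -ooo--ooooooo-
position 3 holds o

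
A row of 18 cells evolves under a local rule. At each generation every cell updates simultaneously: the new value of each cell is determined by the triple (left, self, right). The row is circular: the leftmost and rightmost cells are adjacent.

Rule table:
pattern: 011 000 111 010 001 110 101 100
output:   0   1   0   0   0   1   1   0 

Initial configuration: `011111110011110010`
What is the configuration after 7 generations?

010100000000000000

000000010000010000
111111000111000111
000001010001010000
111100100100100111
000100000000000000
110001111111111111
010100000000000000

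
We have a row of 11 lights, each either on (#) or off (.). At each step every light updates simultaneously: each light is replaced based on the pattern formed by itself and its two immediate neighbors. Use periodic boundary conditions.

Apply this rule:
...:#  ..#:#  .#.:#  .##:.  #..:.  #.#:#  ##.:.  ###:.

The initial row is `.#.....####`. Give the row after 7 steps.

...##.####.

##.####....
..#.....###
.##.####...
#..#.....##
..##.####..
##..#.....#
...##.####.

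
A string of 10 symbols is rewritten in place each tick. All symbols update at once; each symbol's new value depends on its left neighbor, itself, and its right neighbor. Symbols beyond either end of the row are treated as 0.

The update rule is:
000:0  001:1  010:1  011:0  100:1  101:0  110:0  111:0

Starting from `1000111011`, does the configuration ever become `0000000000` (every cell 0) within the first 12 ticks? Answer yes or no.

1101000000
0001100000
0010010000
0111111000
1000000100
1100001110
0010010001
0111111011
1000000000
1100000000
0010000000
0111000000
tick 12 is 0111000000, still not uniform 0

no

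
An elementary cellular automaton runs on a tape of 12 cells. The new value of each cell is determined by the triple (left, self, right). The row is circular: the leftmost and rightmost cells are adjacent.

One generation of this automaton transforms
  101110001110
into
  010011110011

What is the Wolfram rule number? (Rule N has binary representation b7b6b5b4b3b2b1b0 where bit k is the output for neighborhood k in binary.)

position 3: 111 → 0  (bit 7 = 0)
position 4: 110 → 1  (bit 6 = 1)
position 1: 101 → 1  (bit 5 = 1)
position 5: 100 → 1  (bit 4 = 1)
position 2: 011 → 0  (bit 3 = 0)
position 0: 010 → 0  (bit 2 = 0)
position 7: 001 → 1  (bit 1 = 1)
position 6: 000 → 1  (bit 0 = 1)
bits b7..b0 = 01110011 = 115

115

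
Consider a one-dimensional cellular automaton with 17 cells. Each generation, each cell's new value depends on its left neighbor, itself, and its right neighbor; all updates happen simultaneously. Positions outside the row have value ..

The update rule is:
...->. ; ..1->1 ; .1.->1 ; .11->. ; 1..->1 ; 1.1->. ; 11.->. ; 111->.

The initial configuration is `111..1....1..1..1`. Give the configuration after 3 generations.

...1111..11111111
..1....11........
.111..1..1.......

.111..1..1.......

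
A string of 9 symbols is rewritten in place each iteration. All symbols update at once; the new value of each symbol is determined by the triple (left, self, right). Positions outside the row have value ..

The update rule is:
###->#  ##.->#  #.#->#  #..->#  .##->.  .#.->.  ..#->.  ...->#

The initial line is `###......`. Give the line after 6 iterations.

iteration 1: .########
iteration 2: ..#######
iteration 3: #..######
iteration 4: .#..#####
iteration 5: ..#..####
iteration 6: #..#..###

#..#..###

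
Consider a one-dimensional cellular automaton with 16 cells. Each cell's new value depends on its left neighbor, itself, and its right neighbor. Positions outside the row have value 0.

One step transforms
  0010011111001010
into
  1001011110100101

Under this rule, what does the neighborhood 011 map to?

1

At position 5 the neighborhood is 011; the next row has 1 there.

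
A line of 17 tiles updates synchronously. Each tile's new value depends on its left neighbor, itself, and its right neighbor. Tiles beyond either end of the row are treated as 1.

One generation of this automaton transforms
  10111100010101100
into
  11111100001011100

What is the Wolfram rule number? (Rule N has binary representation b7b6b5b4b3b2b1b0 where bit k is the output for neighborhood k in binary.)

position 3: 111 → 1  (bit 7 = 1)
position 0: 110 → 1  (bit 6 = 1)
position 1: 101 → 1  (bit 5 = 1)
position 6: 100 → 0  (bit 4 = 0)
position 2: 011 → 1  (bit 3 = 1)
position 9: 010 → 0  (bit 2 = 0)
position 8: 001 → 0  (bit 1 = 0)
position 7: 000 → 0  (bit 0 = 0)
bits b7..b0 = 11101000 = 232

232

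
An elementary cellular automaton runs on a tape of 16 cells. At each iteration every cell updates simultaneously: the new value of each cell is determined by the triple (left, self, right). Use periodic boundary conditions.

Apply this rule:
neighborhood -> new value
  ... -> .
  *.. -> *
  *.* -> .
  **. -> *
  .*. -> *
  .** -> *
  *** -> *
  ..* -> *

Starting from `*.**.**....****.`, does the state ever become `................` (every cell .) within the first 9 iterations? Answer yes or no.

*.**.***..*****.
*.**.**********.
*.**.**********.  (fixed point — unchanged through iteration 9)
iteration 9 is *.**.**********., still not uniform .

no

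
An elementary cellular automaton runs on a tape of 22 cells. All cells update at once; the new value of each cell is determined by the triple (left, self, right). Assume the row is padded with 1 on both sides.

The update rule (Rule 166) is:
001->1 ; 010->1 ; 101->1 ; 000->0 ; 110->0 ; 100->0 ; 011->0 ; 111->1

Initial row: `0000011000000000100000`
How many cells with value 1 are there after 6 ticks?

0000100000000001100001
0001100000000010000010
0010000000000110000111
0110000000001000001011
1000000000011000011101
0000000000100000101010
count of 1: 4

4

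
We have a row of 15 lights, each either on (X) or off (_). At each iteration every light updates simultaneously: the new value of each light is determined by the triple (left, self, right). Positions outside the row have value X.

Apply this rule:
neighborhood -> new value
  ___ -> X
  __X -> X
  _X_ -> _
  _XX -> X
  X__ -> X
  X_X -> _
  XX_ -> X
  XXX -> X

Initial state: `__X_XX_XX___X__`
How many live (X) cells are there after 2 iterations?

iteration 1: XX__XX_XXXXX_XX
iteration 2: XXXXXX_XXXXX_XX
count of X: 13

13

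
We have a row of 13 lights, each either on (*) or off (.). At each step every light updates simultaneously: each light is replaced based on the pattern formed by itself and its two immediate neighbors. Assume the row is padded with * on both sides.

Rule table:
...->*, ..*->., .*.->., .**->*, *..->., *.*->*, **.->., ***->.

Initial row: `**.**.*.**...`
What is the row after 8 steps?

.**.*......*.

step 1: ..**.*.**..*.
step 2: ..*.*.**....*
step 3: ...*.**..**.*
step 4: .*..**...*.**
step 5: *...*..*..**.
step 6: ..*.......*.*
step 7: ....*****..**
step 8: .**.*......*.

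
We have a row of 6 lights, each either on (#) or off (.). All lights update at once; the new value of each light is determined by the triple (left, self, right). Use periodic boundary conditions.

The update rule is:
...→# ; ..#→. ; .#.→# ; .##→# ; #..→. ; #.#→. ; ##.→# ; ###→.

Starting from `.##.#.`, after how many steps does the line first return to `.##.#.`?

1

.##.#.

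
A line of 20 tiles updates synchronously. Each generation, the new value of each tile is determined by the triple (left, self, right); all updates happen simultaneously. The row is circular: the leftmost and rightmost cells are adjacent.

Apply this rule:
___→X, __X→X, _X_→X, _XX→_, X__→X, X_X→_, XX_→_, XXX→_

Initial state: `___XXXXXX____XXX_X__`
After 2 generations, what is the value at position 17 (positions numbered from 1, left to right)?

XXX______XXXX____XXX
___XXXXXX____XXXX___
position 17 holds X

X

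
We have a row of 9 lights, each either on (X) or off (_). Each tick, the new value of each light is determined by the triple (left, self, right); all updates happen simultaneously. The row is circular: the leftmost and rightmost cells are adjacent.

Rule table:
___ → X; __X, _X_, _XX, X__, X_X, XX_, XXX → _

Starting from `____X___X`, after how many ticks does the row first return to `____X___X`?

2

tick 1: _XX___X__
tick 2: ____X___X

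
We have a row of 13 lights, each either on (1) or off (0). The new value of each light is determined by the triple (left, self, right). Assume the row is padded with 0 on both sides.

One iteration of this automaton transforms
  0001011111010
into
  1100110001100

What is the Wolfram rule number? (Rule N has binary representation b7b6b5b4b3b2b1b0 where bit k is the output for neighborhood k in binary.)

105

position 6: 111 → 0  (bit 7 = 0)
position 9: 110 → 1  (bit 6 = 1)
position 4: 101 → 1  (bit 5 = 1)
position 12: 100 → 0  (bit 4 = 0)
position 5: 011 → 1  (bit 3 = 1)
position 3: 010 → 0  (bit 2 = 0)
position 2: 001 → 0  (bit 1 = 0)
position 0: 000 → 1  (bit 0 = 1)
bits b7..b0 = 01101001 = 105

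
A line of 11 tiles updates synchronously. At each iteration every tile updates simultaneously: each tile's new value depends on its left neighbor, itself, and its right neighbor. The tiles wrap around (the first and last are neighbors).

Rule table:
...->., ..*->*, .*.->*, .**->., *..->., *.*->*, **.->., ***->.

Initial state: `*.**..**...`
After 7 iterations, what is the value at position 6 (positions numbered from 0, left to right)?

.

**...*....*
....**...*.
...*....**.
..**...*...
.*....**...
**...*.....
....**....*
position 6 holds .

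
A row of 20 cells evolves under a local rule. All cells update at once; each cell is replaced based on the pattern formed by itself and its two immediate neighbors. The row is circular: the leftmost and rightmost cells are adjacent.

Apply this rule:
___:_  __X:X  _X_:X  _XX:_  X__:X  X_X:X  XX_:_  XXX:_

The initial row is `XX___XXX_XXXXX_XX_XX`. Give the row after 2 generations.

__X_X___X_____X__X__
_XXXXX_XXX___XXXXXX_

_XXXXX_XXX___XXXXXX_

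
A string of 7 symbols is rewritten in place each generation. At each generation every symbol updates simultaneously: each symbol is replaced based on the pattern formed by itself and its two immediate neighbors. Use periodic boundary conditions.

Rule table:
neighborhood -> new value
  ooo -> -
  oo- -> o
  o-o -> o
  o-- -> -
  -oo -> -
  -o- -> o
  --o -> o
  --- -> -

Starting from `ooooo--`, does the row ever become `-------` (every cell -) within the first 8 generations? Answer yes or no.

generation 1: ----o-o
generation 2: ---oooo
generation 3: --o---o
generation 4: -oo--oo
generation 5: o-o-o-o
generation 6: oooooo-
generation 7: -----oo
generation 8: ----o-o
generation 8 is ----o-o, still not uniform -

no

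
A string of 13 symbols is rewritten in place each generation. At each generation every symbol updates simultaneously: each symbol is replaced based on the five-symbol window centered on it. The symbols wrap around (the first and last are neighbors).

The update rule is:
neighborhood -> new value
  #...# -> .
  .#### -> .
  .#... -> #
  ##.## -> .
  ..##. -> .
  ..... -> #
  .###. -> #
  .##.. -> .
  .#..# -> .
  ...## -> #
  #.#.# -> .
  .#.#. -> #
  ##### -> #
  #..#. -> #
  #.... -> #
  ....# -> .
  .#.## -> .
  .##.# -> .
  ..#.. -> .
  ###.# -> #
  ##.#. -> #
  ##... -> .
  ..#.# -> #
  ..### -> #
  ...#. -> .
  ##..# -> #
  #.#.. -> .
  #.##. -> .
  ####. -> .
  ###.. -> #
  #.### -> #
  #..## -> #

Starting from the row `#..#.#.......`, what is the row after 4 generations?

..###.#####..
.####.#.#.#.#
.#..##.#.#.#.
#..#..#.#.#..

#..#..#.#.#..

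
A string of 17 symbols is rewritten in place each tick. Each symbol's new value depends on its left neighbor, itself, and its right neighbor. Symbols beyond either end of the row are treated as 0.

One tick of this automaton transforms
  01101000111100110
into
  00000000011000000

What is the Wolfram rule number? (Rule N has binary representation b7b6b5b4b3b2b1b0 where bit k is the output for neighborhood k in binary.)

position 9: 111 → 1  (bit 7 = 1)
position 2: 110 → 0  (bit 6 = 0)
position 3: 101 → 0  (bit 5 = 0)
position 5: 100 → 0  (bit 4 = 0)
position 1: 011 → 0  (bit 3 = 0)
position 4: 010 → 0  (bit 2 = 0)
position 0: 001 → 0  (bit 1 = 0)
position 6: 000 → 0  (bit 0 = 0)
bits b7..b0 = 10000000 = 128

128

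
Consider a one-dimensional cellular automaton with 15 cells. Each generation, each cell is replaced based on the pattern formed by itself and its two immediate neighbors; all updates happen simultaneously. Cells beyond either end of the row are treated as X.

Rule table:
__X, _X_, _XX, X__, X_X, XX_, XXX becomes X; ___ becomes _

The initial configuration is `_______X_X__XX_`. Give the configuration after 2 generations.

X_____XXXXXXXXX
XX___XXXXXXXXXX

XX___XXXXXXXXXX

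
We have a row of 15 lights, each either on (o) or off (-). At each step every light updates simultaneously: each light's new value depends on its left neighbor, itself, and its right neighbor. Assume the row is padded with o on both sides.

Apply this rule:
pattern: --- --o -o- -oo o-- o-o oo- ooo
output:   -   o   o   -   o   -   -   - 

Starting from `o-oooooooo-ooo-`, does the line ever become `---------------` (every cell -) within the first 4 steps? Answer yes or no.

yes

---------------
all cells are - at step 1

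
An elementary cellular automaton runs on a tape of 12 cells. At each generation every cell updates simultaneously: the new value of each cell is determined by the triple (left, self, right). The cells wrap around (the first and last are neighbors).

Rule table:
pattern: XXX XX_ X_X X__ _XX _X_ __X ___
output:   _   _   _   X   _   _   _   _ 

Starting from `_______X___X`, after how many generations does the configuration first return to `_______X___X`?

12

X_______X___
_X_______X__
__X_______X_
___X_______X
X___X_______
_X___X______
__X___X_____
___X___X____
____X___X___
_____X___X__
______X___X_
_______X___X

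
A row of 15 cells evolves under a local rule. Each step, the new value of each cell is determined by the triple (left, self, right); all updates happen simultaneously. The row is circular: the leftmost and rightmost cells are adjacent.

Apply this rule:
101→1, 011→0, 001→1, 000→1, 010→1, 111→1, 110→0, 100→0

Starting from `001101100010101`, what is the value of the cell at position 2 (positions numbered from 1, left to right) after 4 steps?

010010001111111
110110110111110
001001001011101
011011011101011
position 2 holds 1

1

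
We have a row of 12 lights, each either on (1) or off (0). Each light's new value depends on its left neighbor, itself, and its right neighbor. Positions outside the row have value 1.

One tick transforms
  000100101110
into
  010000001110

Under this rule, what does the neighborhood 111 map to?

1

At position 9 the neighborhood is 111; the next row has 1 there.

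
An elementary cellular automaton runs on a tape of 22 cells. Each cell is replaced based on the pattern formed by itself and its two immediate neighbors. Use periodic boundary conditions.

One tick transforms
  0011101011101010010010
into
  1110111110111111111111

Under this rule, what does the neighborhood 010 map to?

1

At position 6 the neighborhood is 010; the next row has 1 there.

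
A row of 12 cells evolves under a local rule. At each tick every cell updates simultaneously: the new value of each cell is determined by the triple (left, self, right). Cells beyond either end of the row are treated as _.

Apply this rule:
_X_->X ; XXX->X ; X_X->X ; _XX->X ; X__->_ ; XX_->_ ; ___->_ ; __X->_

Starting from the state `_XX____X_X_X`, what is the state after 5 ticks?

_X_____XXXXX
_X_____XXXX_
_X_____XXX__
_X_____XX___
_X_____X____

_X_____X____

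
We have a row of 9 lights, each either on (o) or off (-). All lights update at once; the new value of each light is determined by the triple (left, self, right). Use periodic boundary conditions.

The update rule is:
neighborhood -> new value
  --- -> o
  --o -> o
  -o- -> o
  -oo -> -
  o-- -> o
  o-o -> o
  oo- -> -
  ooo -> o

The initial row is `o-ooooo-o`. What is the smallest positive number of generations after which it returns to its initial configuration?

6

-o-ooo-o-
ooo-o-ooo
oo-ooo-oo
o-o-o-o-o
-ooooooo-
o-ooooo-o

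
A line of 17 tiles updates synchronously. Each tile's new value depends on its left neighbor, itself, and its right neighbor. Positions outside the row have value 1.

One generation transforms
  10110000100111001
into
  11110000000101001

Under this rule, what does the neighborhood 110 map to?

At position 0 the neighborhood is 110; the next row has 1 there.

1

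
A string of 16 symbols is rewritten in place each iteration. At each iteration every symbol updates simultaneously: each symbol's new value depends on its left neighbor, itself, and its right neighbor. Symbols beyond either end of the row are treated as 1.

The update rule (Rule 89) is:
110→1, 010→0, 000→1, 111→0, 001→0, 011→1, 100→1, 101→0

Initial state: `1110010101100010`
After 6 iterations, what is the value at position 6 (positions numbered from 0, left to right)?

1

iteration 1: 0011000001111000
iteration 2: 1011111101001110
iteration 3: 1010000100101010
iteration 4: 1001110010000000
iteration 5: 1101011001111110
iteration 6: 0100011101000010
position 6 holds 1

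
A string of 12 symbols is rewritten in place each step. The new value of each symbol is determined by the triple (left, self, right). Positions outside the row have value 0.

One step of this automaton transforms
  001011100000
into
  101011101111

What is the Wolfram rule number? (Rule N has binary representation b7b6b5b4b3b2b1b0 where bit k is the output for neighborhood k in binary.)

205

position 5: 111 → 1  (bit 7 = 1)
position 6: 110 → 1  (bit 6 = 1)
position 3: 101 → 0  (bit 5 = 0)
position 7: 100 → 0  (bit 4 = 0)
position 4: 011 → 1  (bit 3 = 1)
position 2: 010 → 1  (bit 2 = 1)
position 1: 001 → 0  (bit 1 = 0)
position 0: 000 → 1  (bit 0 = 1)
bits b7..b0 = 11001101 = 205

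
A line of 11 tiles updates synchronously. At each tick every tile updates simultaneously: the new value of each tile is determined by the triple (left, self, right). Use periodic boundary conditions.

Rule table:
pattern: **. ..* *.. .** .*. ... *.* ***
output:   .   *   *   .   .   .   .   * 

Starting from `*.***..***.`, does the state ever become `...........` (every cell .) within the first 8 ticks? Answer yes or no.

no

...*.**.*..
..*......*.
.*.*....*.*
....*..*...
...*.**.*..  (repeats tick 1; period 4)
tick 8: ....*..*...
tick 8 is ....*..*..., still not uniform .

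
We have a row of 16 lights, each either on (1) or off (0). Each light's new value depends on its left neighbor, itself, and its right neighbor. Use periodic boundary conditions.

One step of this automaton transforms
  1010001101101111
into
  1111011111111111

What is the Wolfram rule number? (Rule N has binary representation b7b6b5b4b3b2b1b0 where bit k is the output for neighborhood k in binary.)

position 13: 111 → 1  (bit 7 = 1)
position 0: 110 → 1  (bit 6 = 1)
position 1: 101 → 1  (bit 5 = 1)
position 3: 100 → 1  (bit 4 = 1)
position 6: 011 → 1  (bit 3 = 1)
position 2: 010 → 1  (bit 2 = 1)
position 5: 001 → 1  (bit 1 = 1)
position 4: 000 → 0  (bit 0 = 0)
bits b7..b0 = 11111110 = 254

254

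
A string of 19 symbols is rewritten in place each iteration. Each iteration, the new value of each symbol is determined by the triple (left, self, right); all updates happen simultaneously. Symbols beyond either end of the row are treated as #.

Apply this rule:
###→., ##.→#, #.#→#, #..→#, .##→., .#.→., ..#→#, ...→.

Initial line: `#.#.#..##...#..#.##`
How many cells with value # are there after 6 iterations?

12

##.#.##.##.#.##.#..
.##.#.##.##.#.##.##
#.##.#.##.##.#.##..
##.##.#.##.##.#.###
.##.##.#.##.##.#...
#.##.##.#.##.##.#.#
count of #: 12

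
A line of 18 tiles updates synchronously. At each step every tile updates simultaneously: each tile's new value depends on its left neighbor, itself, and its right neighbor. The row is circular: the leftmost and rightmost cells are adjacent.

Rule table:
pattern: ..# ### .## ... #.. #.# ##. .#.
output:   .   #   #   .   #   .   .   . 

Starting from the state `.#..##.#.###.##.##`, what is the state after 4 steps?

.#.....#.....#..#.

step 1: ..#.#....##..#..#.
step 2: .....#...#.#..#..#
step 3: #.....#.....#..#..
step 4: .#.....#.....#..#.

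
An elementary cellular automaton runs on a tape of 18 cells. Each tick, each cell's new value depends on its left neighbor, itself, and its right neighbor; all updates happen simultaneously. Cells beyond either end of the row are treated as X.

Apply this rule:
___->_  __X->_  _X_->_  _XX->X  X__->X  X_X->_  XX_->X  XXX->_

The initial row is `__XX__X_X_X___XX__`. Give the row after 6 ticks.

_XXX__X_XX________

tick 1: X_XXX______X__XXX_
tick 2: X_X_XX______X_X_X_
tick 3: X___XXX___________
tick 4: XX__X_XX__________
tick 5: _XX___XXX_________
tick 6: _XXX__X_XX________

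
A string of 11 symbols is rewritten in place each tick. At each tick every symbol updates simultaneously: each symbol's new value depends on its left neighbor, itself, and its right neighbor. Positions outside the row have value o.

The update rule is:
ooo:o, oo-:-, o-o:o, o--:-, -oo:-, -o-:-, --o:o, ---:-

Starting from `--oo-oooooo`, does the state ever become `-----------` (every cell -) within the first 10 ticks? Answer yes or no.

tick 1: -o--o-ooooo
tick 2: o--o-o-oooo
tick 3: --o-o-o-ooo
tick 4: -o-o-o-o-oo
tick 5: o-o-o-o-o-o
tick 6: -o-o-o-o-o-
tick 7: o-o-o-o-o-o  (repeats tick 5; period 2)
tick 10: -o-o-o-o-o-
tick 10 is -o-o-o-o-o-, still not uniform -

no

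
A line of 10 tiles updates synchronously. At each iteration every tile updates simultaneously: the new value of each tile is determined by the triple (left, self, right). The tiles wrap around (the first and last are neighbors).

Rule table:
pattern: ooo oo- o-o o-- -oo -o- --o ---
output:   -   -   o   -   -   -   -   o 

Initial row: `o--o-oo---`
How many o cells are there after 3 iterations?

iteration 1: ----o---o-
iteration 2: ooo---o---
iteration 3: ----o---o-
count of o: 2

2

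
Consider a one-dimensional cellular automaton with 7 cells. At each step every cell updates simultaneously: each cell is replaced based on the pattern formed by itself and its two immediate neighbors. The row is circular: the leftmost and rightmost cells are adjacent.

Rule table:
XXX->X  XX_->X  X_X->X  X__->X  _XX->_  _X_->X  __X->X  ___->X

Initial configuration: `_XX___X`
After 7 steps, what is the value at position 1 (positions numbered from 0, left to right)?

step 1: X_XXXXX
step 2: XX_XXXX
step 3: XXX_XXX
step 4: XXXX_XX
step 5: XXXXX_X
step 6: XXXXXX_
step 7: _XXXXXX
position 1 holds X

X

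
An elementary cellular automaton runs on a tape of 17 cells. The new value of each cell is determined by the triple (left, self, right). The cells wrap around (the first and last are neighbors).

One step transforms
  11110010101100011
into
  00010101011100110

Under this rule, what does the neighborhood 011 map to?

At position 10 the neighborhood is 011; the next row has 1 there.

1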